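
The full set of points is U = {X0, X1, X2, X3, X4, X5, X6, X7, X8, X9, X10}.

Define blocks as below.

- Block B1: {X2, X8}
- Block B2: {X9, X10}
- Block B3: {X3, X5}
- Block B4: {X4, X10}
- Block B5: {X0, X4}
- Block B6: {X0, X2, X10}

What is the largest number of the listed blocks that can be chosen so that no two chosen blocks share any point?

4

B1, B2, B3, B5 are pairwise disjoint (B1={X2,X8}; B2={X9,X10}; B3={X3,X5}; B5={X0,X4}).
Every remaining block overlaps one of these, and no 5 of the listed blocks are pairwise disjoint, so 4 is the maximum.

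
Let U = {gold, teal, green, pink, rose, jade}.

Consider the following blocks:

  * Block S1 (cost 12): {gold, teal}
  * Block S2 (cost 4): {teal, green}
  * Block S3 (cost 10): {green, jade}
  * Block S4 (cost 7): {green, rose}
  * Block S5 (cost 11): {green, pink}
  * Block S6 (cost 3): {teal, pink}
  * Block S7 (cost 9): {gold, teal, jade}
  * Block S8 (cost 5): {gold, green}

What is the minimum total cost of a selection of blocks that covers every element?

19

S4, S6, S7 together cover every element (S4 ∪ S6 ∪ S7 = {gold, teal, green, pink, rose, jade}); total cost 7 + 3 + 9 = 19.
The greedy pick S6, S8, S4, S7 costs 24; no covering selection beats 19.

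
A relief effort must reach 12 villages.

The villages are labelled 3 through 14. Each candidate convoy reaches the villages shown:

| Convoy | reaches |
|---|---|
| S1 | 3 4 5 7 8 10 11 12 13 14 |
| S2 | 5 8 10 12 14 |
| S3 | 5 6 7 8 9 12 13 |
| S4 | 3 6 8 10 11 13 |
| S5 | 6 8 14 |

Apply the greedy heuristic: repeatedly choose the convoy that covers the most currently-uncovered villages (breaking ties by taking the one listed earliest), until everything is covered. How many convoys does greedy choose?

Greedy: pick S1 (covers 10 new) → pick S3 (covers 2 new). Total picks: 2.

2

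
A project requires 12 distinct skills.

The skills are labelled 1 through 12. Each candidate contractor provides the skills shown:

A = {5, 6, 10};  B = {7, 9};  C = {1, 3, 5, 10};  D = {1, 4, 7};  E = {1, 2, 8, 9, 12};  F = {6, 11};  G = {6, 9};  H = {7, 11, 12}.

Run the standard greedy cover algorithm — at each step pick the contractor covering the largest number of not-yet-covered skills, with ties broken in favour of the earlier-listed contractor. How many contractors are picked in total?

Greedy: pick E (covers 5 new) → pick A (covers 3 new) → pick D (covers 2 new) → pick C (covers 1 new) → pick F (covers 1 new). Total picks: 5.
(The true minimum cover uses only 4 contractors, so greedy is not optimal here.)

5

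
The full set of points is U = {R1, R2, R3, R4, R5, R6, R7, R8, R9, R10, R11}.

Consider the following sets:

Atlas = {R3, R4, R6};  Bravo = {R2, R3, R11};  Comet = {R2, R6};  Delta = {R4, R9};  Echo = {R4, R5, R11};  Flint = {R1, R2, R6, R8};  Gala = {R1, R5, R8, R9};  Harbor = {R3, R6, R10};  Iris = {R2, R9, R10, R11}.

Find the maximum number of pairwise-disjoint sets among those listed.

2

Atlas, Iris are pairwise disjoint (Atlas={R3,R4,R6}; Iris={R2,R9,R10,R11}).
Every remaining set overlaps one of these, and no 3 of the listed sets are pairwise disjoint, so 2 is the maximum.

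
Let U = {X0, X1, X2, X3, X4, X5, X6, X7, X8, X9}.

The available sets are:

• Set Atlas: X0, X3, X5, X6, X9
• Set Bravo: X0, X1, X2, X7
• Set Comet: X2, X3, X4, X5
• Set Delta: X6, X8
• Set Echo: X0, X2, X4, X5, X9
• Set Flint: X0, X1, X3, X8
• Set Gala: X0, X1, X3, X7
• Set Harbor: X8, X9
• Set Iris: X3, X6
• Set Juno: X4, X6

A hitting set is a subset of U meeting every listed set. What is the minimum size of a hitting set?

4

The 4 items {X2, X6, X7, X8} hit every set.
No choice of 3 items meets every set, so 4 is the minimum.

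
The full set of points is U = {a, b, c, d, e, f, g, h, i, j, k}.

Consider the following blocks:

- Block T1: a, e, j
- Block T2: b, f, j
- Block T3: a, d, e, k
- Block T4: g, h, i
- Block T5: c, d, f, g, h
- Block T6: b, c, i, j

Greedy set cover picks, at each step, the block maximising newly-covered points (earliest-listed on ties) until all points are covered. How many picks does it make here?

4

Greedy: pick T5 (covers 5 new) → pick T1 (covers 3 new) → pick T6 (covers 2 new) → pick T3 (covers 1 new). Total picks: 4.
(The true minimum cover uses only 3 blocks, so greedy is not optimal here.)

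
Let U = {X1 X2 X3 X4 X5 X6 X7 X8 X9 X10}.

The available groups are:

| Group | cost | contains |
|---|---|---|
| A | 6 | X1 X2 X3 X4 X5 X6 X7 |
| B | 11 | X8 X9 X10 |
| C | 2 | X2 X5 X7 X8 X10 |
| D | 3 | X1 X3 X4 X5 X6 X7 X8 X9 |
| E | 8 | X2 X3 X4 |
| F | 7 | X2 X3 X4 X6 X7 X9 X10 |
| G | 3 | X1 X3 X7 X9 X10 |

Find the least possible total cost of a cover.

C, D together cover every element (C ∪ D = {X1, X2, X3, X4, X5, X6, X7, X8, X9, X10}); total cost 2 + 3 = 5.
No covering selection has total cost below 5.

5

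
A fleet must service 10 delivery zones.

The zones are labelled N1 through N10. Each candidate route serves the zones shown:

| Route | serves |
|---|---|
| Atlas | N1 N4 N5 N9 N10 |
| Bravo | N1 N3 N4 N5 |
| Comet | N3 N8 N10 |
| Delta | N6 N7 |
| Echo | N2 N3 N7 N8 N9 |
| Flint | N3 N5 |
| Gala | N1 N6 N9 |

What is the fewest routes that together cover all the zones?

3

Atlas and Echo and Gala together: Atlas ∪ Echo ∪ Gala = {N1, N2, N3, N4, N5, N6, N7, N8, N9, N10} — every zone is covered.
Only Echo contains N2, so Echo is forced; the remaining 5 zones need at least 2 more routes (each remaining route adds at most 4) — so at least 3 routes are needed, and 3 is optimal.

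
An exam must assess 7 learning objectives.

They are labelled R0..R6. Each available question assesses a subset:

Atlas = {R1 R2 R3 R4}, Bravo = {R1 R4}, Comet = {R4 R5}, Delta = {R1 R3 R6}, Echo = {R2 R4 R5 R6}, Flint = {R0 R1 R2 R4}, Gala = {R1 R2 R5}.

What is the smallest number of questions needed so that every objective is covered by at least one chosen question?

Comet and Delta and Flint together: Comet ∪ Delta ∪ Flint = {R0, R1, R2, R3, R4, R5, R6} — every objective is covered.
Only Flint contains R0, so Flint is forced; the remaining 3 objectives need at least 2 more questions (each remaining question adds at most 2) — so at least 3 questions are needed, and 3 is optimal.

3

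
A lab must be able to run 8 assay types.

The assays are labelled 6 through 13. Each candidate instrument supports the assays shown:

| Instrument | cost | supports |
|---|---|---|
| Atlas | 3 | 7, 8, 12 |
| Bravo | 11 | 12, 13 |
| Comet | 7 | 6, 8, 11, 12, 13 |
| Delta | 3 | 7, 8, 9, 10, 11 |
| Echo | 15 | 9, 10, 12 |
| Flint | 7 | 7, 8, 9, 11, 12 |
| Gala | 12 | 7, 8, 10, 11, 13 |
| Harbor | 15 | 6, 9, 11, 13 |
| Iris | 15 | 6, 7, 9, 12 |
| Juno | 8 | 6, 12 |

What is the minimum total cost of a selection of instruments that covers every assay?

10

Comet, Delta together cover every assay (Comet ∪ Delta = {6, 7, 8, 9, 10, 11, 12, 13}); total cost 7 + 3 = 10.
No covering selection has total cost below 10.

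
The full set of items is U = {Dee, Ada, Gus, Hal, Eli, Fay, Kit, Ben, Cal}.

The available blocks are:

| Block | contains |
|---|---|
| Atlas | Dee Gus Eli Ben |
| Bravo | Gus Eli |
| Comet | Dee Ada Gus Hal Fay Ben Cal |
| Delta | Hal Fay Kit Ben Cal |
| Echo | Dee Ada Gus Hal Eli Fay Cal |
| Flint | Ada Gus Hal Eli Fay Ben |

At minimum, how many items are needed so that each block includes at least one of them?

2

H = {Gus, Cal} meets every block (each contains at least one member of H), and |H| = 2.
The blocks Bravo, Delta are pairwise disjoint, so any hitting set needs a separate item for each — at least 2. Hence 2 is optimal.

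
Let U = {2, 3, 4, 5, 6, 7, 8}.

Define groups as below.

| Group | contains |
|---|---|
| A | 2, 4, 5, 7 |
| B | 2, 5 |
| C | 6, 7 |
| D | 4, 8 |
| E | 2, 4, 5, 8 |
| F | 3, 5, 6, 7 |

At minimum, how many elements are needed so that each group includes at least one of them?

The 3 elements {2, 6, 8} hit every group.
The groups B, C, D are pairwise disjoint, so any hitting set needs a separate element for each — at least 3. Hence 3 is optimal.

3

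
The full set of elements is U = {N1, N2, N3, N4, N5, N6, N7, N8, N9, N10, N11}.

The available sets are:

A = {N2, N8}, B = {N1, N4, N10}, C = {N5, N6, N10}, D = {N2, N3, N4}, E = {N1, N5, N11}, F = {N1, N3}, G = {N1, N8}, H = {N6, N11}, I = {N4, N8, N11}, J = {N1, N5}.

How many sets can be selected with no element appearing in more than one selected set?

D, G, H are pairwise disjoint (D={N2,N3,N4}; G={N1,N8}; H={N6,N11}).
Every remaining set overlaps one of these, and no 4 of the listed sets are pairwise disjoint, so 3 is the maximum.

3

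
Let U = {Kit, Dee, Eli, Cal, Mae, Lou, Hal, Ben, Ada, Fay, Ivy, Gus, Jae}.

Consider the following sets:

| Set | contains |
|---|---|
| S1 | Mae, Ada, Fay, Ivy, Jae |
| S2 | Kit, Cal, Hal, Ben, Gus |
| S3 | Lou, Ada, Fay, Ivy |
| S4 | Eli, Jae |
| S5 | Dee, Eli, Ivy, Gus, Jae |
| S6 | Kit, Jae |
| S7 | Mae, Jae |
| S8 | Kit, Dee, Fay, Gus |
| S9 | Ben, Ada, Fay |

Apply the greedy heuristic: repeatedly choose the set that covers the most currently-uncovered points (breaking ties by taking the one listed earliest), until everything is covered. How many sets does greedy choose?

4

Greedy: pick S1 (covers 5 new) → pick S2 (covers 5 new) → pick S5 (covers 2 new) → pick S3 (covers 1 new). Total picks: 4.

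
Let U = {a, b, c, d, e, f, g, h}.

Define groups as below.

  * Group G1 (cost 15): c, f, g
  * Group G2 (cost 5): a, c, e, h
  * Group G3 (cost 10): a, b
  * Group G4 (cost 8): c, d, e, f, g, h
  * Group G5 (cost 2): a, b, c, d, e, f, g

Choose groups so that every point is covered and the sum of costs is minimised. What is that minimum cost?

7

G2, G5 together cover every point (G2 ∪ G5 = {a, b, c, d, e, f, g, h}); total cost 5 + 2 = 7.
No covering selection has total cost below 7.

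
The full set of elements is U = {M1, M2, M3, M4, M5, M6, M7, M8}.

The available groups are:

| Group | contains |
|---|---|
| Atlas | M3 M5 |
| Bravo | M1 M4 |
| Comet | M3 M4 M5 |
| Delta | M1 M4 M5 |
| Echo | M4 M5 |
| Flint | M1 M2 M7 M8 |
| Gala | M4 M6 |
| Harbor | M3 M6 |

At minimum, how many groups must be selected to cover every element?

Delta and Flint and Harbor together: Delta ∪ Flint ∪ Harbor = {M1, M2, M3, M4, M5, M6, M7, M8} — every element is covered.
Only Flint contains M2, so Flint is forced; the remaining 4 elements need at least 2 more groups (each remaining group adds at most 3) — so at least 3 groups are needed, and 3 is optimal.

3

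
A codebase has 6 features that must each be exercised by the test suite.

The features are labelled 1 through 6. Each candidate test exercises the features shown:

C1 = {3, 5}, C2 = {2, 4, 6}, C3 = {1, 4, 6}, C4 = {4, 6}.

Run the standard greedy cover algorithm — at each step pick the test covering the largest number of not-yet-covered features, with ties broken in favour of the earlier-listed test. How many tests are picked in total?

3

Greedy: pick C2 (covers 3 new) → pick C1 (covers 2 new) → pick C3 (covers 1 new). Total picks: 3.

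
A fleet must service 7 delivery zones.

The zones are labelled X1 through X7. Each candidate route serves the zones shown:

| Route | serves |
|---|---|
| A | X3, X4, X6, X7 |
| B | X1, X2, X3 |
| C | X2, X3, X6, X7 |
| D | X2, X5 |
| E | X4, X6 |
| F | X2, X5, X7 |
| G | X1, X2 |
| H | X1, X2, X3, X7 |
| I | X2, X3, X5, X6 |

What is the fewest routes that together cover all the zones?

3

Take {A, B, D}. Their union is {X1, X2, X3, X4, X5, X6, X7}, which is all 7 zones.
No 2 of the 9 routes cover everything (all 36 combinations miss at least one zone), so 3 is optimal.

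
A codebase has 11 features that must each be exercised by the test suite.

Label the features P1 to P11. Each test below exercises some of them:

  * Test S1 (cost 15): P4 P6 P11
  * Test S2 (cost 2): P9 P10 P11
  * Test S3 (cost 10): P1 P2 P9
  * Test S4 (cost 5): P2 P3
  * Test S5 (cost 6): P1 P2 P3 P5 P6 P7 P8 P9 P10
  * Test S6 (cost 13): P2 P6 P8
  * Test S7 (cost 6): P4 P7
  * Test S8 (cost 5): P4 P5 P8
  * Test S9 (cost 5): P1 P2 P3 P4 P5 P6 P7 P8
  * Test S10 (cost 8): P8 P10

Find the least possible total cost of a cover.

S2, S9 together cover every feature (S2 ∪ S9 = {P1, P2, P3, P4, P5, P6, P7, P8, P9, P10, P11}); total cost 2 + 5 = 7.
No covering selection has total cost below 7.

7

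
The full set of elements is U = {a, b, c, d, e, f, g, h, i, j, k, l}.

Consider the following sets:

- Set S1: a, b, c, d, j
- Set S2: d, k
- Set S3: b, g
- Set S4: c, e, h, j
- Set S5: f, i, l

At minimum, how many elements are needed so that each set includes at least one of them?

Take T = {b, d, e, l}. Each listed set contains at least one of these, so T is a hitting set of size 4.
The sets S2, S3, S4, S5 are pairwise disjoint, so any hitting set needs a separate element for each — at least 4. Hence 4 is optimal.

4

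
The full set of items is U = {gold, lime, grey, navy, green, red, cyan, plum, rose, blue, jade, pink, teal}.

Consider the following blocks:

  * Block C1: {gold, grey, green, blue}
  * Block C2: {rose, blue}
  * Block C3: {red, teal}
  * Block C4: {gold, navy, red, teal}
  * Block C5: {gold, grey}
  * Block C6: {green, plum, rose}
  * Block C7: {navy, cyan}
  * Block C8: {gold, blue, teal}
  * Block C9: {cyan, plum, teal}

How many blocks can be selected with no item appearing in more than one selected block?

C2, C3, C5, C7 are pairwise disjoint (C2={rose,blue}; C3={red,teal}; C5={gold,grey}; C7={navy,cyan}).
Every remaining block overlaps one of these, and no 5 of the listed blocks are pairwise disjoint, so 4 is the maximum.

4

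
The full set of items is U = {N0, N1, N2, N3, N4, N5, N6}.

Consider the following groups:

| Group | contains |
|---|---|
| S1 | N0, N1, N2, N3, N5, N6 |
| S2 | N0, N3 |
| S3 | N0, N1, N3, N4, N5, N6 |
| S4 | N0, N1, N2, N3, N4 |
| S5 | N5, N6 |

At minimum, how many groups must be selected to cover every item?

S1 and S3 together: S1 ∪ S3 = {N0, N1, N2, N3, N4, N5, N6} — every item is covered.
No single group has all 7 items (the largest, S1, has 6), so 2 is optimal.

2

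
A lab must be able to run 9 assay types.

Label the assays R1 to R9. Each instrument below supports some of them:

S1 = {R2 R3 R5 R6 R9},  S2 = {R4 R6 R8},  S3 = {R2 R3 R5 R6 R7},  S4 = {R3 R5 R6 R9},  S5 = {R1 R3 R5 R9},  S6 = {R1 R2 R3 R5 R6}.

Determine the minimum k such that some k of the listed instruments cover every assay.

Take {S2, S3, S5}. Their union is {R1, R2, R3, R4, R5, R6, R7, R8, R9}, which is all 9 assays.
Only S2 contains R4, so S2 is forced; the remaining 6 assays need at least 2 more instruments (each remaining instrument adds at most 4) — so at least 3 instruments are needed, and 3 is optimal.

3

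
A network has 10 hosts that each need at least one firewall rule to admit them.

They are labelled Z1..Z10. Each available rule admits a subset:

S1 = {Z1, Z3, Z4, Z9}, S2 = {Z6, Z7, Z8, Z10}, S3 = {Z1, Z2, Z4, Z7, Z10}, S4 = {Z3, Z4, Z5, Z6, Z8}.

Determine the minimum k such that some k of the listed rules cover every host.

S1 and S3 and S4 together: S1 ∪ S3 ∪ S4 = {Z1, Z2, Z3, Z4, Z5, Z6, Z7, Z8, Z9, Z10} — every host is covered.
Only S3 contains Z2, so S3 is forced; the remaining 5 hosts need at least 2 more rules (each remaining rule adds at most 4) — so at least 3 rules are needed, and 3 is optimal.

3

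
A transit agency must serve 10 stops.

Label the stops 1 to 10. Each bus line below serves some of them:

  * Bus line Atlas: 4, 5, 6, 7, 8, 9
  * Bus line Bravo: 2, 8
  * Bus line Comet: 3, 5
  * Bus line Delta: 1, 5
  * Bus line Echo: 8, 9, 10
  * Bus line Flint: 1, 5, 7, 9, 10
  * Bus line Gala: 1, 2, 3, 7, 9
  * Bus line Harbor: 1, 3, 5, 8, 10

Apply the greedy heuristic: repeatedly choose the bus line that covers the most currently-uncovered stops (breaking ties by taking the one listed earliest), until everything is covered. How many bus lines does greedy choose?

Greedy: pick Atlas (covers 6 new) → pick Gala (covers 3 new) → pick Echo (covers 1 new). Total picks: 3.

3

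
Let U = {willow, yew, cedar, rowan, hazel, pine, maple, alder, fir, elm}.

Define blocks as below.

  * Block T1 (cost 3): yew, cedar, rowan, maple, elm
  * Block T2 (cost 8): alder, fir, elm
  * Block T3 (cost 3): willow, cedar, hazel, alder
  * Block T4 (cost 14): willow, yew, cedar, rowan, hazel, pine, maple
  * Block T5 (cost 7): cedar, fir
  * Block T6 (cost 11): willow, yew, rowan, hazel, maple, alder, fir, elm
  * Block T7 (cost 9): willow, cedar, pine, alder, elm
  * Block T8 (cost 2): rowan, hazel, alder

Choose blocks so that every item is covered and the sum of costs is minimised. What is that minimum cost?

20

T6, T7 together cover every item (T6 ∪ T7 = {willow, yew, cedar, rowan, hazel, pine, maple, alder, fir, elm}); total cost 11 + 9 = 20.
The greedy pick T1, T3, T5, T7 costs 22; no covering selection beats 20.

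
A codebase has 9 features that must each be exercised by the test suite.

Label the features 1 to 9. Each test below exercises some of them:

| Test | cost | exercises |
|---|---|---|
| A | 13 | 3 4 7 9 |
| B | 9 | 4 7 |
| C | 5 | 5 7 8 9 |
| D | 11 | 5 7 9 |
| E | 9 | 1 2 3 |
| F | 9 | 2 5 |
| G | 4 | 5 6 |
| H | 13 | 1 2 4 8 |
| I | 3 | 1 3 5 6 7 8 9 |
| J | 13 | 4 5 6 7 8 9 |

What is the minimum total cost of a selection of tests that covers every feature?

16

H, I together cover every feature (H ∪ I = {1, 2, 3, 4, 5, 6, 7, 8, 9}); total cost 13 + 3 = 16.
No covering selection has total cost below 16.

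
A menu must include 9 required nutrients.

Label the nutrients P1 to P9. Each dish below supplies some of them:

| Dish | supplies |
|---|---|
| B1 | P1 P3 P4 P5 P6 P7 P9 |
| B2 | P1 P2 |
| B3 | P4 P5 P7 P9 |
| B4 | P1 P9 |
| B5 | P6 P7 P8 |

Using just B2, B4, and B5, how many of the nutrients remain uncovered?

3

Union of B2, B4, B5 = {P1, P2, P6, P7, P8, P9}.
Not covered: P3, P4, P5 — 3 nutrients.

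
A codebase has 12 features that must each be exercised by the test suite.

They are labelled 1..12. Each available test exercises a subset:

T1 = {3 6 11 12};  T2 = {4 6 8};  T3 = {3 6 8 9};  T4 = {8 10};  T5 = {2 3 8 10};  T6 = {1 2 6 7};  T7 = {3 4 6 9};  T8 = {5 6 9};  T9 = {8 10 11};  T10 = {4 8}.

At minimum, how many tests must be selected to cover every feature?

5

Take {T1, T6, T7, T8, T9}. Their union is {1, 2, 3, 4, 5, 6, 7, 8, 9, 10, 11, 12}, which is all 12 features.
No 4 of the 10 tests cover everything (all 210 combinations miss at least one feature), so 5 is optimal.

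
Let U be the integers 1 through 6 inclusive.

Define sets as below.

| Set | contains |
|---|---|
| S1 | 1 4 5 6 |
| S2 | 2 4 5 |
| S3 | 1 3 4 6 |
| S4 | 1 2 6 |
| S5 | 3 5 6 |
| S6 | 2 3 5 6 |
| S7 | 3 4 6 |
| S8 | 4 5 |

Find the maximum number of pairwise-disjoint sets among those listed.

S4, S8 are pairwise disjoint (S4={1,2,6}; S8={4,5}).
Every remaining set overlaps one of these, and no 3 of the listed sets are pairwise disjoint, so 2 is the maximum.

2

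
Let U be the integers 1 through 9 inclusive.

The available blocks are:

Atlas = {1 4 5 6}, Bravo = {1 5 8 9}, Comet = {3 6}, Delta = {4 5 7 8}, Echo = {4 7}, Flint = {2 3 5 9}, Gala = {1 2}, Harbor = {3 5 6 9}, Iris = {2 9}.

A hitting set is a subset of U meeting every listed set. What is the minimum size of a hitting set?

4

The 4 points {1, 2, 3, 4} hit every block.
No choice of 3 points meets every block, so 4 is the minimum.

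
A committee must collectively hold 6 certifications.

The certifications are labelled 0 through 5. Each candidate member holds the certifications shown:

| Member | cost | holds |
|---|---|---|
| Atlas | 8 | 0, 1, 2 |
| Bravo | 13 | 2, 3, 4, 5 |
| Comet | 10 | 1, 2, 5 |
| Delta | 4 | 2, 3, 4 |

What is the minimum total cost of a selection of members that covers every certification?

Atlas, Bravo together cover every certification (Atlas ∪ Bravo = {0, 1, 2, 3, 4, 5}); total cost 8 + 13 = 21.
The greedy pick Delta, Atlas, Comet costs 22; no covering selection beats 21.

21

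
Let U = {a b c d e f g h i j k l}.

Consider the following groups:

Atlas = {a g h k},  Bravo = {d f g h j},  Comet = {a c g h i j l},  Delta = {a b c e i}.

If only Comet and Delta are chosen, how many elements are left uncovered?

3

Union of Comet, Delta = {a, b, c, e, g, h, i, j, l}.
Not covered: d, f, k — 3 elements.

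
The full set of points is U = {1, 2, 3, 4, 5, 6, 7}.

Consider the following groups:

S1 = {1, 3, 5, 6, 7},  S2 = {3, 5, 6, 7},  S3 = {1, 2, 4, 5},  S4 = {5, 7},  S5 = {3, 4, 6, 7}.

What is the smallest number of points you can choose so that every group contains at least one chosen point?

Take H = {4, 7}. Each listed group contains at least one of these, so H is a hitting set of size 2.
No single point lies in every group, so at least 2 are needed and 2 is optimal.

2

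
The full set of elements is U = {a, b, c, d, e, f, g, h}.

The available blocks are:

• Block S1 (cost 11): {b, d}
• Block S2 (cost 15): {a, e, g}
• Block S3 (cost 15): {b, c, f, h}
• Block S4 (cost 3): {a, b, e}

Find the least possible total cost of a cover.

41

S1, S2, S3 together cover every element (S1 ∪ S2 ∪ S3 = {a, b, c, d, e, f, g, h}); total cost 11 + 15 + 15 = 41.
The greedy pick S4, S3, S1, S2 costs 44; no covering selection beats 41.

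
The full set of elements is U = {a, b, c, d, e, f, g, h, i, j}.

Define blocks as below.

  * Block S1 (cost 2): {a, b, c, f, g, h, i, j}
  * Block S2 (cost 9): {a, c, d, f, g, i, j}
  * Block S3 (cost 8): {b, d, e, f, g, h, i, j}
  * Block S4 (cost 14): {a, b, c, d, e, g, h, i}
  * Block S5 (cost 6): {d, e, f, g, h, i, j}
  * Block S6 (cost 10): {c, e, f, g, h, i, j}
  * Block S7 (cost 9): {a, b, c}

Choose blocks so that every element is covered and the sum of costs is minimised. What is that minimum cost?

S1, S5 together cover every element (S1 ∪ S5 = {a, b, c, d, e, f, g, h, i, j}); total cost 2 + 6 = 8.
No covering selection has total cost below 8.

8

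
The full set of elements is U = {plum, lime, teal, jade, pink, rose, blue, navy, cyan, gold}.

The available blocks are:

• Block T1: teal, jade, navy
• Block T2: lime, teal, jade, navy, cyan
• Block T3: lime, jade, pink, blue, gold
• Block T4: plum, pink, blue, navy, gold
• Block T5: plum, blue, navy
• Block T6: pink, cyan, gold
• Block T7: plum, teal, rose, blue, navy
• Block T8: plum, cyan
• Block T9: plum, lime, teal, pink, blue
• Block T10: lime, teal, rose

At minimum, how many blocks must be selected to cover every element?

T3 and T6 and T7 together: T3 ∪ T6 ∪ T7 = {plum, lime, teal, jade, pink, rose, blue, navy, cyan, gold} — every element is covered.
No 2 of the 10 blocks cover everything (all 45 combinations miss at least one element), so 3 is optimal.

3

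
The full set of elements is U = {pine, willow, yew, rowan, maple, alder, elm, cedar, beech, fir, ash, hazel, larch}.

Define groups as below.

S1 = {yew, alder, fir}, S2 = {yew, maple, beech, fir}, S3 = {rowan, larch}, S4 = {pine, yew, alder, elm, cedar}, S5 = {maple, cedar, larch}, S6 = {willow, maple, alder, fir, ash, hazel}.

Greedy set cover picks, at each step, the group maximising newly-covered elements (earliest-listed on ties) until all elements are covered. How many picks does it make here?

Greedy: pick S6 (covers 6 new) → pick S4 (covers 4 new) → pick S3 (covers 2 new) → pick S2 (covers 1 new). Total picks: 4.

4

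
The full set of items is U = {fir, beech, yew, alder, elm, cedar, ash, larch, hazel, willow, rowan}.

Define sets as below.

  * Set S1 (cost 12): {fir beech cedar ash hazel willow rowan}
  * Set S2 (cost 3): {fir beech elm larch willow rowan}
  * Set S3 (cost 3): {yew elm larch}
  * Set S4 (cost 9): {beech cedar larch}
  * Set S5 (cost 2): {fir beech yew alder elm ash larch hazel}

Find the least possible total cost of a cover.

S1, S5 together cover every item (S1 ∪ S5 = {fir, beech, yew, alder, elm, cedar, ash, larch, hazel, willow, rowan}); total cost 12 + 2 = 14.
No covering selection has total cost below 14.

14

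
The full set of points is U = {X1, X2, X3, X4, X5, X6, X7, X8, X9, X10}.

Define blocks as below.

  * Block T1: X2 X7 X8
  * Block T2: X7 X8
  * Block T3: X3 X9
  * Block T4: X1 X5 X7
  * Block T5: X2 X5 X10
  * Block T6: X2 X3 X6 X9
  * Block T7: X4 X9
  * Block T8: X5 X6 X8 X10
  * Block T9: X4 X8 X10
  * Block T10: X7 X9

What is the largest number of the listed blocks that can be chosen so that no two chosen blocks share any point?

T4, T6, T9 are pairwise disjoint (T4={X1,X5,X7}; T6={X2,X3,X6,X9}; T9={X4,X8,X10}).
Every remaining block overlaps one of these, and no 4 of the listed blocks are pairwise disjoint, so 3 is the maximum.

3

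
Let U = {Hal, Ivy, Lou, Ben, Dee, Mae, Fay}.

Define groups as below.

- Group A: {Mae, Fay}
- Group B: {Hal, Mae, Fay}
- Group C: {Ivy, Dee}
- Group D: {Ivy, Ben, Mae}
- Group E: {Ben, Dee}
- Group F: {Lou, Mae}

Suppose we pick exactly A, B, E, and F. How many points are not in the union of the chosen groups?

1

Union of A, B, E, F = {Hal, Lou, Ben, Dee, Mae, Fay}.
Not covered: Ivy — 1 point.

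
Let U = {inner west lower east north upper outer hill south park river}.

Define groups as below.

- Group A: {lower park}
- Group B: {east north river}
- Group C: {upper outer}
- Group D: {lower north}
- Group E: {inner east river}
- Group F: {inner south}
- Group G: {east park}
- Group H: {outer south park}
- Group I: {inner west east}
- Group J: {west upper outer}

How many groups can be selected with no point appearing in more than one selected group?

4

A, B, F, J are pairwise disjoint (A={lower,park}; B={east,north,river}; F={inner,south}; J={west,upper,outer}).
Every remaining group overlaps one of these, and no 5 of the listed groups are pairwise disjoint, so 4 is the maximum.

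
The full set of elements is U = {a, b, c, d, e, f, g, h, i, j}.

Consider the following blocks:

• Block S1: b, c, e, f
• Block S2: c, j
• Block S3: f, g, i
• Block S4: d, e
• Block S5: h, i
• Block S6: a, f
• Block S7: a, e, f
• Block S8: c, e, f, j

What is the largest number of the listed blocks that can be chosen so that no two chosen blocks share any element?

S2, S4, S5, S6 are pairwise disjoint (S2={c,j}; S4={d,e}; S5={h,i}; S6={a,f}).
Every remaining block overlaps one of these, and no 5 of the listed blocks are pairwise disjoint, so 4 is the maximum.

4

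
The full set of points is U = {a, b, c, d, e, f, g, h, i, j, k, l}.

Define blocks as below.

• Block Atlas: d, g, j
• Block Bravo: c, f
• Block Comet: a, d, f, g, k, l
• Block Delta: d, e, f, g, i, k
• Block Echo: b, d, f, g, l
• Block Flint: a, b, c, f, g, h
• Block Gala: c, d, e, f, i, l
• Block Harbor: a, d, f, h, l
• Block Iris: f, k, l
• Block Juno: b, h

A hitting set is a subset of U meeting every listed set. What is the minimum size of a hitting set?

The 3 points {b, d, f} hit every block.
The blocks Atlas, Iris, Juno are pairwise disjoint, so any hitting set needs a separate point for each — at least 3. Hence 3 is optimal.

3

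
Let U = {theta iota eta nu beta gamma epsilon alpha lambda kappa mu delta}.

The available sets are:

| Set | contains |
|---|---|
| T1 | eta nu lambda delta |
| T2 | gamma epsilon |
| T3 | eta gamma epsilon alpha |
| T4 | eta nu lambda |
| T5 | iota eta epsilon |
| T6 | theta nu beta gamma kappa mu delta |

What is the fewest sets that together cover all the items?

T3, T4, T5, and T6 cover everything between them: the union {theta, iota, eta, nu, beta, gamma, epsilon, alpha, lambda, kappa, mu, delta} is all of U.
No 3 of the 6 sets cover everything (all 20 combinations miss at least one item), so 4 is optimal.

4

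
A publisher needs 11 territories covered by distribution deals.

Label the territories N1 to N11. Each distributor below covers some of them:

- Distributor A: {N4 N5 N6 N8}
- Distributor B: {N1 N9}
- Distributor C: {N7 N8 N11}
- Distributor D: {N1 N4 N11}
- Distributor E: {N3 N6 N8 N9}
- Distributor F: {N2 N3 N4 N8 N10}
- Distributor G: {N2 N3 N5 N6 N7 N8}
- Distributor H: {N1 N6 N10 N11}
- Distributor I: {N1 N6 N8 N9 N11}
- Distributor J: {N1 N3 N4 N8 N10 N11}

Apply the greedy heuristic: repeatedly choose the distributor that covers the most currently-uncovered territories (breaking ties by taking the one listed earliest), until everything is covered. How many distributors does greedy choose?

Greedy: pick G (covers 6 new) → pick J (covers 4 new) → pick B (covers 1 new). Total picks: 3.

3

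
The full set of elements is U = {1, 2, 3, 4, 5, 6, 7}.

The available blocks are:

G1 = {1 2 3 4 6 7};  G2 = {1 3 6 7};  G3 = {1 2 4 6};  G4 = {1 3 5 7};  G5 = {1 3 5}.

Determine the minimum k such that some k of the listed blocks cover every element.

2

Take {G1, G5}. Their union is {1, 2, 3, 4, 5, 6, 7}, which is all 7 elements.
No single block has all 7 elements (the largest, G1, has 6), so 2 is optimal.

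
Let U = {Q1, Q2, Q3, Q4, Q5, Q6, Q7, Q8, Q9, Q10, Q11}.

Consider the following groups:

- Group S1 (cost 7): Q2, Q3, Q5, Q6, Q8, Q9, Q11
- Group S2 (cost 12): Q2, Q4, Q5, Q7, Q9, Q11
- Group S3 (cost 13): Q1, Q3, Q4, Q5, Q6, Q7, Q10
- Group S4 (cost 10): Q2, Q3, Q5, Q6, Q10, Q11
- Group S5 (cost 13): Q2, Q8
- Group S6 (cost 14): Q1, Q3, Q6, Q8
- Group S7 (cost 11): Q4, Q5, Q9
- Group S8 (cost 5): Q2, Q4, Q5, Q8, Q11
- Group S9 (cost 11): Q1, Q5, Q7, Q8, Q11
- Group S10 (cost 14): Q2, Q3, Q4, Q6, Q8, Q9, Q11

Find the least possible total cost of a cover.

20

S1, S3 together cover every point (S1 ∪ S3 = {Q1, Q2, Q3, Q4, Q5, Q6, Q7, Q8, Q9, Q10, Q11}); total cost 7 + 13 = 20.
No covering selection has total cost below 20.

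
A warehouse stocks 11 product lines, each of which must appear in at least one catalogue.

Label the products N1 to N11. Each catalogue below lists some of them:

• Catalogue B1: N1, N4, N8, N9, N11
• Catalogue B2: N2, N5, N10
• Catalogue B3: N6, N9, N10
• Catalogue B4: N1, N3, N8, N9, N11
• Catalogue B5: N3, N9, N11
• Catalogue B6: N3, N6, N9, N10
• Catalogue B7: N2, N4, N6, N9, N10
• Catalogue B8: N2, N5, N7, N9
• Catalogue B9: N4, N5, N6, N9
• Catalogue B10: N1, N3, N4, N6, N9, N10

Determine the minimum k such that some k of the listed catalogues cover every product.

B1 and B8 and B10 together: B1 ∪ B8 ∪ B10 = {N1, N2, N3, N4, N5, N6, N7, N8, N9, N10, N11} — every product is covered.
Only B8 contains N7, so B8 is forced; the remaining 7 products need at least 2 more catalogues (each remaining catalogue adds at most 5) — so at least 3 catalogues are needed, and 3 is optimal.

3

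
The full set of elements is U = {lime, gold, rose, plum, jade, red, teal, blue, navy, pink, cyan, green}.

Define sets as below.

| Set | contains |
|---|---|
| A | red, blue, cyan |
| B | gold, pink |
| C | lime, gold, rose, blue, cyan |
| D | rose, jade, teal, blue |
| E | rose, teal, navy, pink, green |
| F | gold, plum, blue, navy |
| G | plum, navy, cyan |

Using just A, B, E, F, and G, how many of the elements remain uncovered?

Union of A, B, E, F, G = {gold, rose, plum, red, teal, blue, navy, pink, cyan, green}.
Not covered: lime, jade — 2 elements.

2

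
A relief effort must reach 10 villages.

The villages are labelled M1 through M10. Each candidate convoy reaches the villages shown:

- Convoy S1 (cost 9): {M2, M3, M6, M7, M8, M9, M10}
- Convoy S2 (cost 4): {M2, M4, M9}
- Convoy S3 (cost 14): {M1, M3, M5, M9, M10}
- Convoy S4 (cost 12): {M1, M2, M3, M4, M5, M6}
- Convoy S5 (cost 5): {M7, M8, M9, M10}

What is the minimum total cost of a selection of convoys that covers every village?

17

S4, S5 together cover every village (S4 ∪ S5 = {M1, M2, M3, M4, M5, M6, M7, M8, M9, M10}); total cost 12 + 5 = 17.
The greedy pick S5, S2, S4 costs 21; no covering selection beats 17.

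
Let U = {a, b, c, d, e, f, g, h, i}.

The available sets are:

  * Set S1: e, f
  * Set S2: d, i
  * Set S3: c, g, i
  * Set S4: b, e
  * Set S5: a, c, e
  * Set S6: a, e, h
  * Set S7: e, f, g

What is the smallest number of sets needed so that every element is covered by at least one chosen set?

5

S2 and S4 and S5 and S6 and S7 together: S2 ∪ S4 ∪ S5 ∪ S6 ∪ S7 = {a, b, c, d, e, f, g, h, i} — every element is covered.
No 4 of the 7 sets cover everything (all 35 combinations miss at least one element), so 5 is optimal.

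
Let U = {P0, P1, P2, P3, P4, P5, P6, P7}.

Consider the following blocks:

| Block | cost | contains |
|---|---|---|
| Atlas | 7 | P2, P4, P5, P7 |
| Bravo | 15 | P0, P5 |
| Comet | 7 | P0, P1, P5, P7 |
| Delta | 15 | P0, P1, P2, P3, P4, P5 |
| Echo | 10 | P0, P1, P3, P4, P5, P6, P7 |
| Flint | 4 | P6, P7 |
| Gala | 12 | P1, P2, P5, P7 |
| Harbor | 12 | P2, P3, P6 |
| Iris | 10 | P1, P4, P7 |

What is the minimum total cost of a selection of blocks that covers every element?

17

Atlas, Echo together cover every element (Atlas ∪ Echo = {P0, P1, P2, P3, P4, P5, P6, P7}); total cost 7 + 10 = 17.
No covering selection has total cost below 17.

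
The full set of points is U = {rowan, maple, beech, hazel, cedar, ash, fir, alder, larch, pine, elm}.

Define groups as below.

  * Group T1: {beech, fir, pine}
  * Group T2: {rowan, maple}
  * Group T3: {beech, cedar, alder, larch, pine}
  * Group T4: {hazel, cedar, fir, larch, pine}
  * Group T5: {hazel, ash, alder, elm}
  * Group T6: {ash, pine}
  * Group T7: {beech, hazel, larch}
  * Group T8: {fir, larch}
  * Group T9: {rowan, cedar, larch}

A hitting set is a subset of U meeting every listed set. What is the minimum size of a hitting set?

H = {rowan, hazel, fir, pine} meets every group (each contains at least one member of H), and |H| = 4.
No choice of 3 points meets every group, so 4 is the minimum.

4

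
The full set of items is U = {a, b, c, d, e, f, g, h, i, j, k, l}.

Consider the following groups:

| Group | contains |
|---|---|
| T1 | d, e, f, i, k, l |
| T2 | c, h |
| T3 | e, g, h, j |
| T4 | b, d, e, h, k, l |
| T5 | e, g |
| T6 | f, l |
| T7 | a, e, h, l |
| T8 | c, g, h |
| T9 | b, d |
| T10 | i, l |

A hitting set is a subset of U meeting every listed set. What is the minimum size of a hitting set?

4

Take T = {b, g, h, l}. Each listed group contains at least one of these, so T is a hitting set of size 4.
The groups T2, T5, T9, T10 are pairwise disjoint, so any hitting set needs a separate item for each — at least 4. Hence 4 is optimal.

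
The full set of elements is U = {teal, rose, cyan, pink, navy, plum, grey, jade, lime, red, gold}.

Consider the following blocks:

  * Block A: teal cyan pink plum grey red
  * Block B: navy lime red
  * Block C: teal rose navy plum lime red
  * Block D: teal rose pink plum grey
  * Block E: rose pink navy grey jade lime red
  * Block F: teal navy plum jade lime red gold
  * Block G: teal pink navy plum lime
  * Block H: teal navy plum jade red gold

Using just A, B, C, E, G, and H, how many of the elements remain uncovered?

Union of A, B, C, E, G, H = {teal, rose, cyan, pink, navy, plum, grey, jade, lime, red, gold} — that's every element, so 0 are uncovered.

0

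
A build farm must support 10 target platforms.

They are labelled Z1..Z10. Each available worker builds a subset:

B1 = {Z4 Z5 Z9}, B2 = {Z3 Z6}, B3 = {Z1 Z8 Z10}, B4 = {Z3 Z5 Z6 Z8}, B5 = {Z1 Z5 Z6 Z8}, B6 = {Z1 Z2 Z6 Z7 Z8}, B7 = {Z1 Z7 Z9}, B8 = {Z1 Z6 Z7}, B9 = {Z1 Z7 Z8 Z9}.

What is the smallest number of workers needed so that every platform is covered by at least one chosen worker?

4

Take {B1, B3, B4, B6}. Their union is {Z1, Z2, Z3, Z4, Z5, Z6, Z7, Z8, Z9, Z10}, which is all 10 platforms.
Only B3 contains Z10, so B3 is forced; the remaining 7 platforms need at least 3 more workers (each remaining worker adds at most 3) — so at least 4 workers are needed, and 4 is optimal.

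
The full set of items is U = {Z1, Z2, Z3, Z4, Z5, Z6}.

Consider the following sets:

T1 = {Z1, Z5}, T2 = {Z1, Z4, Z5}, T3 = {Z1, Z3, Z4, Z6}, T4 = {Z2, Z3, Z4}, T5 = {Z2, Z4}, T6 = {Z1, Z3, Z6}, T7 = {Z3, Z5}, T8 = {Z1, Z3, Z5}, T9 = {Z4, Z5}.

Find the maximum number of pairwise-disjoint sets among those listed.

T5, T7 are pairwise disjoint (T5={Z2,Z4}; T7={Z3,Z5}).
Every remaining set overlaps one of these, and no 3 of the listed sets are pairwise disjoint, so 2 is the maximum.

2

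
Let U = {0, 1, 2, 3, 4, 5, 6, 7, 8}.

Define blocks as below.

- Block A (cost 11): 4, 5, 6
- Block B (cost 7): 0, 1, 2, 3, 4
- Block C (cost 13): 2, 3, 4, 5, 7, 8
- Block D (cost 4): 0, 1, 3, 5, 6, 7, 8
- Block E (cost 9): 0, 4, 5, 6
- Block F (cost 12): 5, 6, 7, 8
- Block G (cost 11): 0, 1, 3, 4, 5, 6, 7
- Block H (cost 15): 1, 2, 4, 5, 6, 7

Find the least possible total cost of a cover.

B, D together cover every item (B ∪ D = {0, 1, 2, 3, 4, 5, 6, 7, 8}); total cost 7 + 4 = 11.
No covering selection has total cost below 11.

11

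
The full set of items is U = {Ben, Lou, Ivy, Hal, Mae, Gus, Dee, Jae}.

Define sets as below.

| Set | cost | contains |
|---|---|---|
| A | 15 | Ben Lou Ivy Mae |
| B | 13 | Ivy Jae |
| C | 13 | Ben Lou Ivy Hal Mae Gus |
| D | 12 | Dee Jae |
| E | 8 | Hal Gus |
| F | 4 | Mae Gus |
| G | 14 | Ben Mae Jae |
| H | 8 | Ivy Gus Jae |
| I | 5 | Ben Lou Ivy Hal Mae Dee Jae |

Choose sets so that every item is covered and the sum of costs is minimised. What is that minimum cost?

F, I together cover every item (F ∪ I = {Ben, Lou, Ivy, Hal, Mae, Gus, Dee, Jae}); total cost 4 + 5 = 9.
No covering selection has total cost below 9.

9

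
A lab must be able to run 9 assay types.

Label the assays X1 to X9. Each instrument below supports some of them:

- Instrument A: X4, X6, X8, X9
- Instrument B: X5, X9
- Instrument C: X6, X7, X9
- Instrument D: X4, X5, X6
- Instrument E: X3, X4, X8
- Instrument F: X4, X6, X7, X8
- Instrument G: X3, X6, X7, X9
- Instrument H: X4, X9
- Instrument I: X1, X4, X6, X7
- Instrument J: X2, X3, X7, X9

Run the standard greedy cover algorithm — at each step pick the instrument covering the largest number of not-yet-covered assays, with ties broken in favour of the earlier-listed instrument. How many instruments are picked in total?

4

Greedy: pick A (covers 4 new) → pick J (covers 3 new) → pick B (covers 1 new) → pick I (covers 1 new). Total picks: 4.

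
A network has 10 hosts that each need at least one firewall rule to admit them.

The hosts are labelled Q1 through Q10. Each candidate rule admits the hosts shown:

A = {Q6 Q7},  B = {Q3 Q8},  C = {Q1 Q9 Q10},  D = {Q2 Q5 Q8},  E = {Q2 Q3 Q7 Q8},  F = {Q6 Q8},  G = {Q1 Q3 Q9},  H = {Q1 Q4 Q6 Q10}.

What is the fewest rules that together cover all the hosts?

4

D and E and G and H together: D ∪ E ∪ G ∪ H = {Q1, Q2, Q3, Q4, Q5, Q6, Q7, Q8, Q9, Q10} — every host is covered.
No 3 of the 8 rules cover everything (all 56 combinations miss at least one host), so 4 is optimal.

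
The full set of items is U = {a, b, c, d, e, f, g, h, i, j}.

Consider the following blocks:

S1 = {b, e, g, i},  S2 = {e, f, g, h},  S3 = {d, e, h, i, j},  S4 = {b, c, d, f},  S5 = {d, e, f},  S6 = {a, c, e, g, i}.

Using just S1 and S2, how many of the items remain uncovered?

4

Union of S1, S2 = {b, e, f, g, h, i}.
Not covered: a, c, d, j — 4 items.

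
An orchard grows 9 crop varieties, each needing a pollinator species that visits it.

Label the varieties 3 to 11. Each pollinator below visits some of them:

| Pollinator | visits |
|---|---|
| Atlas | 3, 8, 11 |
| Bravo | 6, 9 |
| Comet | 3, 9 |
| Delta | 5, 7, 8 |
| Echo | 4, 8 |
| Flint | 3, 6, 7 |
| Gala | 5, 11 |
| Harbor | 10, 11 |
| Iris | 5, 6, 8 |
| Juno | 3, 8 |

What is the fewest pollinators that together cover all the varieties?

5

Take {Comet, Echo, Flint, Harbor, Iris}. Their union is {3, 4, 5, 6, 7, 8, 9, 10, 11}, which is all 9 varieties.
No 4 of the 10 pollinators cover everything (all 210 combinations miss at least one variety), so 5 is optimal.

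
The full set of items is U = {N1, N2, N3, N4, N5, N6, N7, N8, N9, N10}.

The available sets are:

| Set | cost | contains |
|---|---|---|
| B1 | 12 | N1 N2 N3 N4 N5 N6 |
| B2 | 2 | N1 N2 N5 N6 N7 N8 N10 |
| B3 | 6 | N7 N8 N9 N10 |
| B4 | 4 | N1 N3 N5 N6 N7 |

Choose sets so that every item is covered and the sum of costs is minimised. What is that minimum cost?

18

B1, B3 together cover every item (B1 ∪ B3 = {N1, N2, N3, N4, N5, N6, N7, N8, N9, N10}); total cost 12 + 6 = 18.
The greedy pick B2, B4, B3, B1 costs 24; no covering selection beats 18.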